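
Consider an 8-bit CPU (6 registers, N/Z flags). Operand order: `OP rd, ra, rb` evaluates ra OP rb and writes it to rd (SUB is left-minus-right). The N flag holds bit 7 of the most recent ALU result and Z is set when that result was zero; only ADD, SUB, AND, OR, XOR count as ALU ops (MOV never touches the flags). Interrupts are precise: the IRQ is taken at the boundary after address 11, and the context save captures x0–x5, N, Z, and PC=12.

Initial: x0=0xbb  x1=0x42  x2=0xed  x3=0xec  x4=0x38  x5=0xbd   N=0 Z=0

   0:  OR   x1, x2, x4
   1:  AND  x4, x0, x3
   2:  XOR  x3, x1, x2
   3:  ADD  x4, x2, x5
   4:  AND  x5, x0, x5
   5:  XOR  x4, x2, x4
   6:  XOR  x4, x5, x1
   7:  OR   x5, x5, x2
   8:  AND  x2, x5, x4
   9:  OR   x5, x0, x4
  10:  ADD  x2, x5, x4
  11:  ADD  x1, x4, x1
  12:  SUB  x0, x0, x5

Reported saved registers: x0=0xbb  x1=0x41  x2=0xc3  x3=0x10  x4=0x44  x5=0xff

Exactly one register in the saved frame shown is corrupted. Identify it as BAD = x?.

after  0: x0=0xbb x1=0xfd x2=0xed x3=0xec x4=0x38 x5=0xbd  N=1 Z=0
after  1: x0=0xbb x1=0xfd x2=0xed x3=0xec x4=0xa8 x5=0xbd  N=1 Z=0
after  2: x0=0xbb x1=0xfd x2=0xed x3=0x10 x4=0xa8 x5=0xbd  N=0 Z=0
after  3: x0=0xbb x1=0xfd x2=0xed x3=0x10 x4=0xaa x5=0xbd  N=1 Z=0
after  4: x0=0xbb x1=0xfd x2=0xed x3=0x10 x4=0xaa x5=0xb9  N=1 Z=0
after  5: x0=0xbb x1=0xfd x2=0xed x3=0x10 x4=0x47 x5=0xb9  N=0 Z=0
after  6: x0=0xbb x1=0xfd x2=0xed x3=0x10 x4=0x44 x5=0xb9  N=0 Z=0
after  7: x0=0xbb x1=0xfd x2=0xed x3=0x10 x4=0x44 x5=0xfd  N=1 Z=0
after  8: x0=0xbb x1=0xfd x2=0x44 x3=0x10 x4=0x44 x5=0xfd  N=0 Z=0
after  9: x0=0xbb x1=0xfd x2=0x44 x3=0x10 x4=0x44 x5=0xff  N=1 Z=0
after 10: x0=0xbb x1=0xfd x2=0x43 x3=0x10 x4=0x44 x5=0xff  N=0 Z=0
after 11: x0=0xbb x1=0x41 x2=0x43 x3=0x10 x4=0x44 x5=0xff  N=0 Z=0
-- IRQ taken; context saved, return-PC = 12 --
mismatch: x2: reported 0xc3 vs actual 0x43

BAD = x2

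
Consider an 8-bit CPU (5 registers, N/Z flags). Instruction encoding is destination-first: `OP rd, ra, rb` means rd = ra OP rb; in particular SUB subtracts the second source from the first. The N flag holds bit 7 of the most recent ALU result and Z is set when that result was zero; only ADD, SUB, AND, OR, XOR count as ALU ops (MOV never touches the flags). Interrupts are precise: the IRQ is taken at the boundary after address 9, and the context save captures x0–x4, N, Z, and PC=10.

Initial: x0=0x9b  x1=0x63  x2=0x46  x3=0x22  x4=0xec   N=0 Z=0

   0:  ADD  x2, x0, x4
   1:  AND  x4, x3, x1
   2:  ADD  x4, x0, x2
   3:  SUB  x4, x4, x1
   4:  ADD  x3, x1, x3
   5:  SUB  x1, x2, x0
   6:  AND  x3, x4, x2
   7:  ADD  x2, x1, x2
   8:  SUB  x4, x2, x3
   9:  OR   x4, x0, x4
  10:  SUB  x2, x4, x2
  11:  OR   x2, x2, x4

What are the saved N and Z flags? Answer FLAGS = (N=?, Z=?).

FLAGS = (N=1, Z=0)

after  0: x0=0x9b x1=0x63 x2=0x87 x3=0x22 x4=0xec  N=1 Z=0
after  1: x0=0x9b x1=0x63 x2=0x87 x3=0x22 x4=0x22  N=0 Z=0
after  2: x0=0x9b x1=0x63 x2=0x87 x3=0x22 x4=0x22  N=0 Z=0
after  3: x0=0x9b x1=0x63 x2=0x87 x3=0x22 x4=0xbf  N=1 Z=0
after  4: x0=0x9b x1=0x63 x2=0x87 x3=0x85 x4=0xbf  N=1 Z=0
after  5: x0=0x9b x1=0xec x2=0x87 x3=0x85 x4=0xbf  N=1 Z=0
after  6: x0=0x9b x1=0xec x2=0x87 x3=0x87 x4=0xbf  N=1 Z=0
after  7: x0=0x9b x1=0xec x2=0x73 x3=0x87 x4=0xbf  N=0 Z=0
after  8: x0=0x9b x1=0xec x2=0x73 x3=0x87 x4=0xec  N=1 Z=0
after  9: x0=0x9b x1=0xec x2=0x73 x3=0x87 x4=0xff  N=1 Z=0
-- IRQ taken; context saved, return-PC = 10 --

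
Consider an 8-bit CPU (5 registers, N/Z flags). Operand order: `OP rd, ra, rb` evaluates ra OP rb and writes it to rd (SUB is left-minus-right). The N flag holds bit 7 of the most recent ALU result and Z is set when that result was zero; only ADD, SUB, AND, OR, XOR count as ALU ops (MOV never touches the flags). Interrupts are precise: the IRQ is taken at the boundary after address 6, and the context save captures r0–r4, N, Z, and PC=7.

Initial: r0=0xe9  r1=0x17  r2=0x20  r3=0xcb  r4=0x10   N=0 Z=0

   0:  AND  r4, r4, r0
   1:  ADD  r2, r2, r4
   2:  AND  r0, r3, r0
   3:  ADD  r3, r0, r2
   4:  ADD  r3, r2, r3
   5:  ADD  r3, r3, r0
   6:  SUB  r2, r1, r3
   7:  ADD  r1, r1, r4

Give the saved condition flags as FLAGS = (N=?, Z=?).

after  0: r0=0xe9 r1=0x17 r2=0x20 r3=0xcb r4=0x00  N=0 Z=1
after  1: r0=0xe9 r1=0x17 r2=0x20 r3=0xcb r4=0x00  N=0 Z=0
after  2: r0=0xc9 r1=0x17 r2=0x20 r3=0xcb r4=0x00  N=1 Z=0
after  3: r0=0xc9 r1=0x17 r2=0x20 r3=0xe9 r4=0x00  N=1 Z=0
after  4: r0=0xc9 r1=0x17 r2=0x20 r3=0x09 r4=0x00  N=0 Z=0
after  5: r0=0xc9 r1=0x17 r2=0x20 r3=0xd2 r4=0x00  N=1 Z=0
after  6: r0=0xc9 r1=0x17 r2=0x45 r3=0xd2 r4=0x00  N=0 Z=0
-- IRQ taken; context saved, return-PC = 7 --

FLAGS = (N=0, Z=0)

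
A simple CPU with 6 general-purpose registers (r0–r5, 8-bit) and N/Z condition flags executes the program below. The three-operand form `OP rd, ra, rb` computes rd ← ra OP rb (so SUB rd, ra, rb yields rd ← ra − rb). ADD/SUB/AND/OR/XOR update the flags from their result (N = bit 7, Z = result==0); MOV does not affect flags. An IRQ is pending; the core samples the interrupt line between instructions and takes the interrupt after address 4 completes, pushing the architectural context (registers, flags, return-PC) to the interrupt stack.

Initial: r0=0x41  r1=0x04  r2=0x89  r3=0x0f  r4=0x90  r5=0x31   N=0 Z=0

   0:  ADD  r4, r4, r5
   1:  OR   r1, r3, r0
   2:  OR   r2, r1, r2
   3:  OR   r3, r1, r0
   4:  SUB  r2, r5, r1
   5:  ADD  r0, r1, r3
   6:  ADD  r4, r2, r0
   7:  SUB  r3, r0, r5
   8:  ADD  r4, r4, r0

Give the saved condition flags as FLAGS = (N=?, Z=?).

after  0: r0=0x41 r1=0x04 r2=0x89 r3=0x0f r4=0xc1 r5=0x31  N=1 Z=0
after  1: r0=0x41 r1=0x4f r2=0x89 r3=0x0f r4=0xc1 r5=0x31  N=0 Z=0
after  2: r0=0x41 r1=0x4f r2=0xcf r3=0x0f r4=0xc1 r5=0x31  N=1 Z=0
after  3: r0=0x41 r1=0x4f r2=0xcf r3=0x4f r4=0xc1 r5=0x31  N=0 Z=0
after  4: r0=0x41 r1=0x4f r2=0xe2 r3=0x4f r4=0xc1 r5=0x31  N=1 Z=0
-- IRQ taken; context saved, return-PC = 5 --

FLAGS = (N=1, Z=0)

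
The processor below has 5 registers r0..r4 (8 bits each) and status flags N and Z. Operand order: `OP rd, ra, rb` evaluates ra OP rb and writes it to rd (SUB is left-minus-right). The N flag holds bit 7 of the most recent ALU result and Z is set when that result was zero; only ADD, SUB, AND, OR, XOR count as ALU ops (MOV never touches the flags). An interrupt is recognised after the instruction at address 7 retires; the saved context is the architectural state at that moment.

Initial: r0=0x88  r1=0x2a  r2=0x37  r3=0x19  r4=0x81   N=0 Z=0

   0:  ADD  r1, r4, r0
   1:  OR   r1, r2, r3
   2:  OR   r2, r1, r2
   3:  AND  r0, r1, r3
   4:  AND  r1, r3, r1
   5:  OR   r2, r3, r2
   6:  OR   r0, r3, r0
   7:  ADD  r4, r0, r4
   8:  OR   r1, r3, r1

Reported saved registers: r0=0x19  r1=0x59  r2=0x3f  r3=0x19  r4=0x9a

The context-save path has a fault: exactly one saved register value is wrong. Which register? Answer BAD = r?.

after  0: r0=0x88 r1=0x09 r2=0x37 r3=0x19 r4=0x81  N=0 Z=0
after  1: r0=0x88 r1=0x3f r2=0x37 r3=0x19 r4=0x81  N=0 Z=0
after  2: r0=0x88 r1=0x3f r2=0x3f r3=0x19 r4=0x81  N=0 Z=0
after  3: r0=0x19 r1=0x3f r2=0x3f r3=0x19 r4=0x81  N=0 Z=0
after  4: r0=0x19 r1=0x19 r2=0x3f r3=0x19 r4=0x81  N=0 Z=0
after  5: r0=0x19 r1=0x19 r2=0x3f r3=0x19 r4=0x81  N=0 Z=0
after  6: r0=0x19 r1=0x19 r2=0x3f r3=0x19 r4=0x81  N=0 Z=0
after  7: r0=0x19 r1=0x19 r2=0x3f r3=0x19 r4=0x9a  N=1 Z=0
-- IRQ taken; context saved, return-PC = 8 --
mismatch: r1: reported 0x59 vs actual 0x19

BAD = r1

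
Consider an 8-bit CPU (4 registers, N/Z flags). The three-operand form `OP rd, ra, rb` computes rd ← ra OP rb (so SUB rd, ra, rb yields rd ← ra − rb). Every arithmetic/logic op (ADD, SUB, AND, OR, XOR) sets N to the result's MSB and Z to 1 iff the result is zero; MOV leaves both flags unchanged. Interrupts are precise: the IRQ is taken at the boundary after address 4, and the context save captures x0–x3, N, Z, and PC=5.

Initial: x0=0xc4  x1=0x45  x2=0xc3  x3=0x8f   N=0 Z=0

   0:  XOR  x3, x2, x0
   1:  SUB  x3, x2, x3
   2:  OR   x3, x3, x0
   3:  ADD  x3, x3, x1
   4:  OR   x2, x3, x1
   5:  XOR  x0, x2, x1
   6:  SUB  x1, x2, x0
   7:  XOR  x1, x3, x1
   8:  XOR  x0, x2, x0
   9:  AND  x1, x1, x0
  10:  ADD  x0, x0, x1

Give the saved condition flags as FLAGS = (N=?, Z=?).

after  0: x0=0xc4 x1=0x45 x2=0xc3 x3=0x07  N=0 Z=0
after  1: x0=0xc4 x1=0x45 x2=0xc3 x3=0xbc  N=1 Z=0
after  2: x0=0xc4 x1=0x45 x2=0xc3 x3=0xfc  N=1 Z=0
after  3: x0=0xc4 x1=0x45 x2=0xc3 x3=0x41  N=0 Z=0
after  4: x0=0xc4 x1=0x45 x2=0x45 x3=0x41  N=0 Z=0
-- IRQ taken; context saved, return-PC = 5 --

FLAGS = (N=0, Z=0)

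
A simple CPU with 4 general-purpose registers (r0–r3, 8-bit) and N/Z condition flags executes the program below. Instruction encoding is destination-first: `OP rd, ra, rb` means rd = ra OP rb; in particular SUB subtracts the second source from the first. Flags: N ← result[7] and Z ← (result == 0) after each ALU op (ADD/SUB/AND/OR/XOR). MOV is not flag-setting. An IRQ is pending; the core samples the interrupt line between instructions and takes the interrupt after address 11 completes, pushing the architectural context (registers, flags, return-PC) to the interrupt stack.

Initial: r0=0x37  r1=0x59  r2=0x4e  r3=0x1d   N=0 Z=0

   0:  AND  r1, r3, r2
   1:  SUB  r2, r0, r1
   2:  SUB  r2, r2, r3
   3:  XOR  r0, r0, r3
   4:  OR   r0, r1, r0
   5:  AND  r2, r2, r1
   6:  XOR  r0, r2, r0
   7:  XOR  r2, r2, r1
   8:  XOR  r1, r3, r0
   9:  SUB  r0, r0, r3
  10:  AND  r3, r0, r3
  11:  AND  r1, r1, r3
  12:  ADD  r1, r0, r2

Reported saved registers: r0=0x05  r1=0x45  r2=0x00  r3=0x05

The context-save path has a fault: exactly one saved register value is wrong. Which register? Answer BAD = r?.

after  0: r0=0x37 r1=0x0c r2=0x4e r3=0x1d  N=0 Z=0
after  1: r0=0x37 r1=0x0c r2=0x2b r3=0x1d  N=0 Z=0
after  2: r0=0x37 r1=0x0c r2=0x0e r3=0x1d  N=0 Z=0
after  3: r0=0x2a r1=0x0c r2=0x0e r3=0x1d  N=0 Z=0
after  4: r0=0x2e r1=0x0c r2=0x0e r3=0x1d  N=0 Z=0
after  5: r0=0x2e r1=0x0c r2=0x0c r3=0x1d  N=0 Z=0
after  6: r0=0x22 r1=0x0c r2=0x0c r3=0x1d  N=0 Z=0
after  7: r0=0x22 r1=0x0c r2=0x00 r3=0x1d  N=0 Z=1
after  8: r0=0x22 r1=0x3f r2=0x00 r3=0x1d  N=0 Z=0
after  9: r0=0x05 r1=0x3f r2=0x00 r3=0x1d  N=0 Z=0
after 10: r0=0x05 r1=0x3f r2=0x00 r3=0x05  N=0 Z=0
after 11: r0=0x05 r1=0x05 r2=0x00 r3=0x05  N=0 Z=0
-- IRQ taken; context saved, return-PC = 12 --
mismatch: r1: reported 0x45 vs actual 0x05

BAD = r1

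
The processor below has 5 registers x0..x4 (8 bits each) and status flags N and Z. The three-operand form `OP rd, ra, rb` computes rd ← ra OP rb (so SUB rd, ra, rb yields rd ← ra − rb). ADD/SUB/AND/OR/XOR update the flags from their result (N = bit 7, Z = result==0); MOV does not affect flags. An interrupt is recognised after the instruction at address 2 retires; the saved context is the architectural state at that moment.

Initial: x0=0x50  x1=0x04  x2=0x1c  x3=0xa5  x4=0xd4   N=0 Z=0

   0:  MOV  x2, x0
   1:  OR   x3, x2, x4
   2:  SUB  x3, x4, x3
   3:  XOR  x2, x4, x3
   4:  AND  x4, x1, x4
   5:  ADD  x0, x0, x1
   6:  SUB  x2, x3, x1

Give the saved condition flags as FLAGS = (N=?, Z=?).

after  0: x0=0x50 x1=0x04 x2=0x50 x3=0xa5 x4=0xd4  N=0 Z=0
after  1: x0=0x50 x1=0x04 x2=0x50 x3=0xd4 x4=0xd4  N=1 Z=0
after  2: x0=0x50 x1=0x04 x2=0x50 x3=0x00 x4=0xd4  N=0 Z=1
-- IRQ taken; context saved, return-PC = 3 --

FLAGS = (N=0, Z=1)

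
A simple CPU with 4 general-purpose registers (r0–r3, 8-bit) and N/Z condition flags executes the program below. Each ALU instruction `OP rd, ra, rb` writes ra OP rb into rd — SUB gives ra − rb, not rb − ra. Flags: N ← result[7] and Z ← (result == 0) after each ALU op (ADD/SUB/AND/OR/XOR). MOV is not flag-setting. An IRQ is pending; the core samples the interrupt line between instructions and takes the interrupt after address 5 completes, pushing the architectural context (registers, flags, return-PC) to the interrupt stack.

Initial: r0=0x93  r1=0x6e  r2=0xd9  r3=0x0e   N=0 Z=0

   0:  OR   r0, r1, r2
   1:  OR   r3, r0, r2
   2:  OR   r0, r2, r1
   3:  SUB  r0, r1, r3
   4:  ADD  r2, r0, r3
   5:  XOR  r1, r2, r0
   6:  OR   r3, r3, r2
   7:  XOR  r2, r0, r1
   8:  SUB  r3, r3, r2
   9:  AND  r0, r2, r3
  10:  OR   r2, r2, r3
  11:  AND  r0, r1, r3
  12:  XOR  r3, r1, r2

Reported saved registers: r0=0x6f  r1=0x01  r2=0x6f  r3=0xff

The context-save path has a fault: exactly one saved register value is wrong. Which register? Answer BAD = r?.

BAD = r2

after  0: r0=0xff r1=0x6e r2=0xd9 r3=0x0e  N=1 Z=0
after  1: r0=0xff r1=0x6e r2=0xd9 r3=0xff  N=1 Z=0
after  2: r0=0xff r1=0x6e r2=0xd9 r3=0xff  N=1 Z=0
after  3: r0=0x6f r1=0x6e r2=0xd9 r3=0xff  N=0 Z=0
after  4: r0=0x6f r1=0x6e r2=0x6e r3=0xff  N=0 Z=0
after  5: r0=0x6f r1=0x01 r2=0x6e r3=0xff  N=0 Z=0
-- IRQ taken; context saved, return-PC = 6 --
mismatch: r2: reported 0x6f vs actual 0x6e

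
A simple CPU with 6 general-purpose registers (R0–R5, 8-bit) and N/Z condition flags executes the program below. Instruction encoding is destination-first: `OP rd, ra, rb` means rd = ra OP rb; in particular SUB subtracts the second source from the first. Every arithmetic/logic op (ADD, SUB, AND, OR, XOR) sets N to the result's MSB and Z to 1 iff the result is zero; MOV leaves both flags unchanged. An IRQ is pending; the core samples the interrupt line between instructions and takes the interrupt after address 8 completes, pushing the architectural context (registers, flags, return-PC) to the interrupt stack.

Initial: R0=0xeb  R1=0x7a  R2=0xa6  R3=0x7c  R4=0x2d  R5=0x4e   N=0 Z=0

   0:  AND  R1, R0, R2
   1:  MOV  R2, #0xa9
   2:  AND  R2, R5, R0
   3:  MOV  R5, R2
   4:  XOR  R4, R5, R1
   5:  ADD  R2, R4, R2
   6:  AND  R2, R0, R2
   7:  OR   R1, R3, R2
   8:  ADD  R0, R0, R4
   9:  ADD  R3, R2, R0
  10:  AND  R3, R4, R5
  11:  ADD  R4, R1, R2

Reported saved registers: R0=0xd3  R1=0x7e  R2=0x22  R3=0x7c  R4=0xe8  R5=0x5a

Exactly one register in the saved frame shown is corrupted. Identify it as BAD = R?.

BAD = R5

after  0: R0=0xeb R1=0xa2 R2=0xa6 R3=0x7c R4=0x2d R5=0x4e  N=1 Z=0
after  1: R0=0xeb R1=0xa2 R2=0xa9 R3=0x7c R4=0x2d R5=0x4e  N=1 Z=0
after  2: R0=0xeb R1=0xa2 R2=0x4a R3=0x7c R4=0x2d R5=0x4e  N=0 Z=0
after  3: R0=0xeb R1=0xa2 R2=0x4a R3=0x7c R4=0x2d R5=0x4a  N=0 Z=0
after  4: R0=0xeb R1=0xa2 R2=0x4a R3=0x7c R4=0xe8 R5=0x4a  N=1 Z=0
after  5: R0=0xeb R1=0xa2 R2=0x32 R3=0x7c R4=0xe8 R5=0x4a  N=0 Z=0
after  6: R0=0xeb R1=0xa2 R2=0x22 R3=0x7c R4=0xe8 R5=0x4a  N=0 Z=0
after  7: R0=0xeb R1=0x7e R2=0x22 R3=0x7c R4=0xe8 R5=0x4a  N=0 Z=0
after  8: R0=0xd3 R1=0x7e R2=0x22 R3=0x7c R4=0xe8 R5=0x4a  N=1 Z=0
-- IRQ taken; context saved, return-PC = 9 --
mismatch: R5: reported 0x5a vs actual 0x4a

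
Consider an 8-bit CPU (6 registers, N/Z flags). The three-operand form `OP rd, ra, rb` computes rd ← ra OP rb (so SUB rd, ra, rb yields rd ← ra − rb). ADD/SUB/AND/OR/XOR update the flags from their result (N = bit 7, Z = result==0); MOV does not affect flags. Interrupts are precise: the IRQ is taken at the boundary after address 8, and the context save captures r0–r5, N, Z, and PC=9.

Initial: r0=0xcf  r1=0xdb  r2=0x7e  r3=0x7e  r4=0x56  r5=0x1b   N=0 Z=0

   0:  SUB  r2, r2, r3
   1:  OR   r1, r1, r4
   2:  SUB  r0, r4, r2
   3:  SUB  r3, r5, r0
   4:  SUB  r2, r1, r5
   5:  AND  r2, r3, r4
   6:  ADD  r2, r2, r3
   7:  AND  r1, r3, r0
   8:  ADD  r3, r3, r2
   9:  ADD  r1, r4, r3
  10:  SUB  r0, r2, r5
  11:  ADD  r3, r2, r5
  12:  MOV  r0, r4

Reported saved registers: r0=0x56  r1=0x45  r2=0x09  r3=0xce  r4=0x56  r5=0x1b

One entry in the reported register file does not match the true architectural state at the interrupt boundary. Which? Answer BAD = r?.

BAD = r1

after  0: r0=0xcf r1=0xdb r2=0x00 r3=0x7e r4=0x56 r5=0x1b  N=0 Z=1
after  1: r0=0xcf r1=0xdf r2=0x00 r3=0x7e r4=0x56 r5=0x1b  N=1 Z=0
after  2: r0=0x56 r1=0xdf r2=0x00 r3=0x7e r4=0x56 r5=0x1b  N=0 Z=0
after  3: r0=0x56 r1=0xdf r2=0x00 r3=0xc5 r4=0x56 r5=0x1b  N=1 Z=0
after  4: r0=0x56 r1=0xdf r2=0xc4 r3=0xc5 r4=0x56 r5=0x1b  N=1 Z=0
after  5: r0=0x56 r1=0xdf r2=0x44 r3=0xc5 r4=0x56 r5=0x1b  N=0 Z=0
after  6: r0=0x56 r1=0xdf r2=0x09 r3=0xc5 r4=0x56 r5=0x1b  N=0 Z=0
after  7: r0=0x56 r1=0x44 r2=0x09 r3=0xc5 r4=0x56 r5=0x1b  N=0 Z=0
after  8: r0=0x56 r1=0x44 r2=0x09 r3=0xce r4=0x56 r5=0x1b  N=1 Z=0
-- IRQ taken; context saved, return-PC = 9 --
mismatch: r1: reported 0x45 vs actual 0x44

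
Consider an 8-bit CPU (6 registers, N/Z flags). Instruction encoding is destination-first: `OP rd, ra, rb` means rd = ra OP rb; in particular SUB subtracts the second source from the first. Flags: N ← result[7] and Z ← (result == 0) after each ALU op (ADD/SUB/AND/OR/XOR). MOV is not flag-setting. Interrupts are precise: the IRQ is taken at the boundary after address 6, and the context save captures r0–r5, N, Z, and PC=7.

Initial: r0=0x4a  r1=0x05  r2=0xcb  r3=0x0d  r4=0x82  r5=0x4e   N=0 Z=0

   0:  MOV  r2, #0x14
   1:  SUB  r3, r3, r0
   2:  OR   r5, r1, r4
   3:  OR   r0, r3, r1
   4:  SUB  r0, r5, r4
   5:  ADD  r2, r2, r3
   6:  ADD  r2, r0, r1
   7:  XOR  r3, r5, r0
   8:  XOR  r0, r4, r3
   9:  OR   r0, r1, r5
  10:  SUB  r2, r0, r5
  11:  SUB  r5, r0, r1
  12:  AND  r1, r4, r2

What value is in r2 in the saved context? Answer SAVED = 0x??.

SAVED = 0x0a

after  0: r0=0x4a r1=0x05 r2=0x14 r3=0x0d r4=0x82 r5=0x4e  N=0 Z=0
after  1: r0=0x4a r1=0x05 r2=0x14 r3=0xc3 r4=0x82 r5=0x4e  N=1 Z=0
after  2: r0=0x4a r1=0x05 r2=0x14 r3=0xc3 r4=0x82 r5=0x87  N=1 Z=0
after  3: r0=0xc7 r1=0x05 r2=0x14 r3=0xc3 r4=0x82 r5=0x87  N=1 Z=0
after  4: r0=0x05 r1=0x05 r2=0x14 r3=0xc3 r4=0x82 r5=0x87  N=0 Z=0
after  5: r0=0x05 r1=0x05 r2=0xd7 r3=0xc3 r4=0x82 r5=0x87  N=1 Z=0
after  6: r0=0x05 r1=0x05 r2=0x0a r3=0xc3 r4=0x82 r5=0x87  N=0 Z=0
-- IRQ taken; context saved, return-PC = 7 --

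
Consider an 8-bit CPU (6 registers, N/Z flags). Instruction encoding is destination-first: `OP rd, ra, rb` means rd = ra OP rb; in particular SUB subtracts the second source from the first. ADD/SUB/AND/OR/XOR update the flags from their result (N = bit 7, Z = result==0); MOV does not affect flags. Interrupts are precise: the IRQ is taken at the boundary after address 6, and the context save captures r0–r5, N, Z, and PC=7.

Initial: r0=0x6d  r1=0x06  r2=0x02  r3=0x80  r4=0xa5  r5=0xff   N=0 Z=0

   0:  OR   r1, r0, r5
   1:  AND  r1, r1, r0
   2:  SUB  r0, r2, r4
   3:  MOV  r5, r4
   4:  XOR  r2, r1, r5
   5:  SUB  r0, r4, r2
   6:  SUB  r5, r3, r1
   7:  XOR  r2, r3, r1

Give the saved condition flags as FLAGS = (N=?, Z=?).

after  0: r0=0x6d r1=0xff r2=0x02 r3=0x80 r4=0xa5 r5=0xff  N=1 Z=0
after  1: r0=0x6d r1=0x6d r2=0x02 r3=0x80 r4=0xa5 r5=0xff  N=0 Z=0
after  2: r0=0x5d r1=0x6d r2=0x02 r3=0x80 r4=0xa5 r5=0xff  N=0 Z=0
after  3: r0=0x5d r1=0x6d r2=0x02 r3=0x80 r4=0xa5 r5=0xa5  N=0 Z=0
after  4: r0=0x5d r1=0x6d r2=0xc8 r3=0x80 r4=0xa5 r5=0xa5  N=1 Z=0
after  5: r0=0xdd r1=0x6d r2=0xc8 r3=0x80 r4=0xa5 r5=0xa5  N=1 Z=0
after  6: r0=0xdd r1=0x6d r2=0xc8 r3=0x80 r4=0xa5 r5=0x13  N=0 Z=0
-- IRQ taken; context saved, return-PC = 7 --

FLAGS = (N=0, Z=0)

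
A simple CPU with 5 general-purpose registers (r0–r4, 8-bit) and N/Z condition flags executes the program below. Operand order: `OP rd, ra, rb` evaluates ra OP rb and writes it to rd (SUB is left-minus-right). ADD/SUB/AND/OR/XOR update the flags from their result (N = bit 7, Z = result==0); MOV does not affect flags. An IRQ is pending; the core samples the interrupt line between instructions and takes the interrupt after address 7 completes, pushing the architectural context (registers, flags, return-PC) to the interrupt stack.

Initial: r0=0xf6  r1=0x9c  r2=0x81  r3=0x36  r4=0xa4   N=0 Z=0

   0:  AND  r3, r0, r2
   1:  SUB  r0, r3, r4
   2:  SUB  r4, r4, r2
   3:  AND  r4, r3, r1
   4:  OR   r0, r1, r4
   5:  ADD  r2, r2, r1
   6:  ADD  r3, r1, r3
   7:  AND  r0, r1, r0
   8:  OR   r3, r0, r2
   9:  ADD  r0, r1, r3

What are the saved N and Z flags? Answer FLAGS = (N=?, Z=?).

FLAGS = (N=1, Z=0)

after  0: r0=0xf6 r1=0x9c r2=0x81 r3=0x80 r4=0xa4  N=1 Z=0
after  1: r0=0xdc r1=0x9c r2=0x81 r3=0x80 r4=0xa4  N=1 Z=0
after  2: r0=0xdc r1=0x9c r2=0x81 r3=0x80 r4=0x23  N=0 Z=0
after  3: r0=0xdc r1=0x9c r2=0x81 r3=0x80 r4=0x80  N=1 Z=0
after  4: r0=0x9c r1=0x9c r2=0x81 r3=0x80 r4=0x80  N=1 Z=0
after  5: r0=0x9c r1=0x9c r2=0x1d r3=0x80 r4=0x80  N=0 Z=0
after  6: r0=0x9c r1=0x9c r2=0x1d r3=0x1c r4=0x80  N=0 Z=0
after  7: r0=0x9c r1=0x9c r2=0x1d r3=0x1c r4=0x80  N=1 Z=0
-- IRQ taken; context saved, return-PC = 8 --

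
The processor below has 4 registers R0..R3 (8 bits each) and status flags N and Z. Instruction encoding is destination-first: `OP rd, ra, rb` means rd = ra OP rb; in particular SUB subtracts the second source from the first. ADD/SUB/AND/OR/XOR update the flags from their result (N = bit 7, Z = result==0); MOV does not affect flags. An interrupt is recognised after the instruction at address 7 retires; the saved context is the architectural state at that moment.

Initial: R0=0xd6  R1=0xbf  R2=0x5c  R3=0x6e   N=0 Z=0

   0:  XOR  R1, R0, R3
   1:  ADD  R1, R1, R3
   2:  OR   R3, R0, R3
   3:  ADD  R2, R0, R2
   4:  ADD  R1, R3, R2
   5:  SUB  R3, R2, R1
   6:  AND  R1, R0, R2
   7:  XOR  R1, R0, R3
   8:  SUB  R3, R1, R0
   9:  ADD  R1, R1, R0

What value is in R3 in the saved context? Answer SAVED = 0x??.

after  0: R0=0xd6 R1=0xb8 R2=0x5c R3=0x6e  N=1 Z=0
after  1: R0=0xd6 R1=0x26 R2=0x5c R3=0x6e  N=0 Z=0
after  2: R0=0xd6 R1=0x26 R2=0x5c R3=0xfe  N=1 Z=0
after  3: R0=0xd6 R1=0x26 R2=0x32 R3=0xfe  N=0 Z=0
after  4: R0=0xd6 R1=0x30 R2=0x32 R3=0xfe  N=0 Z=0
after  5: R0=0xd6 R1=0x30 R2=0x32 R3=0x02  N=0 Z=0
after  6: R0=0xd6 R1=0x12 R2=0x32 R3=0x02  N=0 Z=0
after  7: R0=0xd6 R1=0xd4 R2=0x32 R3=0x02  N=1 Z=0
-- IRQ taken; context saved, return-PC = 8 --

SAVED = 0x02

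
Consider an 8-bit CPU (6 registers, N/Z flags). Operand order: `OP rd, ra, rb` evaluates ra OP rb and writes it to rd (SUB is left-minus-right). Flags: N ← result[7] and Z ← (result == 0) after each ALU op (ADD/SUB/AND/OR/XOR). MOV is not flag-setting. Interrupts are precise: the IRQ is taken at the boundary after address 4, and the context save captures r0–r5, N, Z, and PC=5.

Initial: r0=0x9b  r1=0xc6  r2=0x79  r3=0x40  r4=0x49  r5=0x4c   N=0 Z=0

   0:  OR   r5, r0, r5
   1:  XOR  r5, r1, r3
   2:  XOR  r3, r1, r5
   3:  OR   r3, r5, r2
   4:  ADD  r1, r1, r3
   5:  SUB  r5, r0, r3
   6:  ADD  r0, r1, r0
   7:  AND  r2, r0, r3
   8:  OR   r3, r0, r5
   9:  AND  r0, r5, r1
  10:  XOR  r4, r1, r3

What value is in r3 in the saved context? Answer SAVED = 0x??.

after  0: r0=0x9b r1=0xc6 r2=0x79 r3=0x40 r4=0x49 r5=0xdf  N=1 Z=0
after  1: r0=0x9b r1=0xc6 r2=0x79 r3=0x40 r4=0x49 r5=0x86  N=1 Z=0
after  2: r0=0x9b r1=0xc6 r2=0x79 r3=0x40 r4=0x49 r5=0x86  N=0 Z=0
after  3: r0=0x9b r1=0xc6 r2=0x79 r3=0xff r4=0x49 r5=0x86  N=1 Z=0
after  4: r0=0x9b r1=0xc5 r2=0x79 r3=0xff r4=0x49 r5=0x86  N=1 Z=0
-- IRQ taken; context saved, return-PC = 5 --

SAVED = 0xff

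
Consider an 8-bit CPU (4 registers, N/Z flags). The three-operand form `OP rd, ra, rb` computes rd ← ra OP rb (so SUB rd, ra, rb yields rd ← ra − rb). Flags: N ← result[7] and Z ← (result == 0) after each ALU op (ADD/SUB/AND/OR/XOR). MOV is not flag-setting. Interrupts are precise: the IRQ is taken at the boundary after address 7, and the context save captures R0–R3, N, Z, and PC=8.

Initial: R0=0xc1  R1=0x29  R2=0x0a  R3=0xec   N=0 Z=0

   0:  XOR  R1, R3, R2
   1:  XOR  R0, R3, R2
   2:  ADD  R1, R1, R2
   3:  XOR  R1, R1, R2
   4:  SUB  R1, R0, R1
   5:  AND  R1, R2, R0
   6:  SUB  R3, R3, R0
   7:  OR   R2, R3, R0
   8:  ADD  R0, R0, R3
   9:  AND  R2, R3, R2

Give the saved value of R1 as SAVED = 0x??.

after  0: R0=0xc1 R1=0xe6 R2=0x0a R3=0xec  N=1 Z=0
after  1: R0=0xe6 R1=0xe6 R2=0x0a R3=0xec  N=1 Z=0
after  2: R0=0xe6 R1=0xf0 R2=0x0a R3=0xec  N=1 Z=0
after  3: R0=0xe6 R1=0xfa R2=0x0a R3=0xec  N=1 Z=0
after  4: R0=0xe6 R1=0xec R2=0x0a R3=0xec  N=1 Z=0
after  5: R0=0xe6 R1=0x02 R2=0x0a R3=0xec  N=0 Z=0
after  6: R0=0xe6 R1=0x02 R2=0x0a R3=0x06  N=0 Z=0
after  7: R0=0xe6 R1=0x02 R2=0xe6 R3=0x06  N=1 Z=0
-- IRQ taken; context saved, return-PC = 8 --

SAVED = 0x02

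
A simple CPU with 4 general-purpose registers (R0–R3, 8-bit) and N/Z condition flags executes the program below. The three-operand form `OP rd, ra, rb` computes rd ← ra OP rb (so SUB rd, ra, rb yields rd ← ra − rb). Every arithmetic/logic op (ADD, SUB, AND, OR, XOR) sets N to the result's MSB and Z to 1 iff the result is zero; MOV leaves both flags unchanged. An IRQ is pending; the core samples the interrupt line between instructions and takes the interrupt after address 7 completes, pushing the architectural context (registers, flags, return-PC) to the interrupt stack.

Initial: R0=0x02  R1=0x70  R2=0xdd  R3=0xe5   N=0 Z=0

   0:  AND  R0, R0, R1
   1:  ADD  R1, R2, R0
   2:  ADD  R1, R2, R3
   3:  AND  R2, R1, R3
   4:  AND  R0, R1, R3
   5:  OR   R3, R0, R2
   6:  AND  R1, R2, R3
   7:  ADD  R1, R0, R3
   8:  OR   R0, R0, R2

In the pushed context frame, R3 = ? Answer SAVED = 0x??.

SAVED = 0xc0

after  0: R0=0x00 R1=0x70 R2=0xdd R3=0xe5  N=0 Z=1
after  1: R0=0x00 R1=0xdd R2=0xdd R3=0xe5  N=1 Z=0
after  2: R0=0x00 R1=0xc2 R2=0xdd R3=0xe5  N=1 Z=0
after  3: R0=0x00 R1=0xc2 R2=0xc0 R3=0xe5  N=1 Z=0
after  4: R0=0xc0 R1=0xc2 R2=0xc0 R3=0xe5  N=1 Z=0
after  5: R0=0xc0 R1=0xc2 R2=0xc0 R3=0xc0  N=1 Z=0
after  6: R0=0xc0 R1=0xc0 R2=0xc0 R3=0xc0  N=1 Z=0
after  7: R0=0xc0 R1=0x80 R2=0xc0 R3=0xc0  N=1 Z=0
-- IRQ taken; context saved, return-PC = 8 --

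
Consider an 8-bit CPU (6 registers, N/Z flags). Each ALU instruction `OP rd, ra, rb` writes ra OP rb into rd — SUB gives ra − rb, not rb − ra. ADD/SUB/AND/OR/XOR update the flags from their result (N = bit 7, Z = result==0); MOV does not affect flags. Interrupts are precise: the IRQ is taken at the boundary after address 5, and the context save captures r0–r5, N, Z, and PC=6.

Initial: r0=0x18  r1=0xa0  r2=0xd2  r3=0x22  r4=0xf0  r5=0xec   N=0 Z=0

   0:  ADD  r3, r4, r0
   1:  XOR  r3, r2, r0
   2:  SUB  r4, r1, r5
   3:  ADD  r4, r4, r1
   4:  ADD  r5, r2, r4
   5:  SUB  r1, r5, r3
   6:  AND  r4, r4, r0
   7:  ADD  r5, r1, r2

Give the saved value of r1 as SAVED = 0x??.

SAVED = 0x5c

after  0: r0=0x18 r1=0xa0 r2=0xd2 r3=0x08 r4=0xf0 r5=0xec  N=0 Z=0
after  1: r0=0x18 r1=0xa0 r2=0xd2 r3=0xca r4=0xf0 r5=0xec  N=1 Z=0
after  2: r0=0x18 r1=0xa0 r2=0xd2 r3=0xca r4=0xb4 r5=0xec  N=1 Z=0
after  3: r0=0x18 r1=0xa0 r2=0xd2 r3=0xca r4=0x54 r5=0xec  N=0 Z=0
after  4: r0=0x18 r1=0xa0 r2=0xd2 r3=0xca r4=0x54 r5=0x26  N=0 Z=0
after  5: r0=0x18 r1=0x5c r2=0xd2 r3=0xca r4=0x54 r5=0x26  N=0 Z=0
-- IRQ taken; context saved, return-PC = 6 --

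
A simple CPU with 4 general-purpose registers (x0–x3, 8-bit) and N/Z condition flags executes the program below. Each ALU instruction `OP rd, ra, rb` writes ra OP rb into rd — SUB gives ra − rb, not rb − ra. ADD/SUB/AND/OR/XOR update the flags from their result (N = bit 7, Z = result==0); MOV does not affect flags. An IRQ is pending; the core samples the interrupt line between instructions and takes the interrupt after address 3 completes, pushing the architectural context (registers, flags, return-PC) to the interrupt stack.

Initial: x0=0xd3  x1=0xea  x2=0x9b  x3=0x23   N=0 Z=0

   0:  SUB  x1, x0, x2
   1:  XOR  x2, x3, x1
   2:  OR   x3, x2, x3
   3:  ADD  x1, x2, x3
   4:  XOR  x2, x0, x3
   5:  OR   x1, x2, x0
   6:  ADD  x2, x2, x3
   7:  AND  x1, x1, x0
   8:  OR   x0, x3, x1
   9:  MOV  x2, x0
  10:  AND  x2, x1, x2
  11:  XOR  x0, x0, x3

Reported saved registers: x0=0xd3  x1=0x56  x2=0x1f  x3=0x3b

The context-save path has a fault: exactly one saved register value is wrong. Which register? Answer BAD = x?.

after  0: x0=0xd3 x1=0x38 x2=0x9b x3=0x23  N=0 Z=0
after  1: x0=0xd3 x1=0x38 x2=0x1b x3=0x23  N=0 Z=0
after  2: x0=0xd3 x1=0x38 x2=0x1b x3=0x3b  N=0 Z=0
after  3: x0=0xd3 x1=0x56 x2=0x1b x3=0x3b  N=0 Z=0
-- IRQ taken; context saved, return-PC = 4 --
mismatch: x2: reported 0x1f vs actual 0x1b

BAD = x2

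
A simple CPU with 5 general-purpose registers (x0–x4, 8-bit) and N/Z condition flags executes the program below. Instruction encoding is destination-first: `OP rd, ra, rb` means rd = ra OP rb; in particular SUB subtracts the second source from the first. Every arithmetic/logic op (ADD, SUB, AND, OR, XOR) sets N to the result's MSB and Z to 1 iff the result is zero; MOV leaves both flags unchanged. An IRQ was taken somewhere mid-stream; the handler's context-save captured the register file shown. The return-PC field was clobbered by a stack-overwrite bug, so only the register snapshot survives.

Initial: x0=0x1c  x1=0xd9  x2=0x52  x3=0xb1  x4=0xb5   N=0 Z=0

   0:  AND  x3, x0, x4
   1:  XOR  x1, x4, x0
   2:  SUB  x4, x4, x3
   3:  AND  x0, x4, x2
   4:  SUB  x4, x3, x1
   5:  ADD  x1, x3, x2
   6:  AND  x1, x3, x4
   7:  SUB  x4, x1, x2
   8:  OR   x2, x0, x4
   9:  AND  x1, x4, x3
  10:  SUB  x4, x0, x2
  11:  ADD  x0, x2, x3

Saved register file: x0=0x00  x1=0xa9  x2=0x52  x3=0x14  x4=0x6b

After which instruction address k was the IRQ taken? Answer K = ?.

K = 4

after  0: x0=0x1c x1=0xd9 x2=0x52 x3=0x14 x4=0xb5  N=0 Z=0
after  1: x0=0x1c x1=0xa9 x2=0x52 x3=0x14 x4=0xb5  N=1 Z=0
after  2: x0=0x1c x1=0xa9 x2=0x52 x3=0x14 x4=0xa1  N=1 Z=0
after  3: x0=0x00 x1=0xa9 x2=0x52 x3=0x14 x4=0xa1  N=0 Z=1
after  4: x0=0x00 x1=0xa9 x2=0x52 x3=0x14 x4=0x6b  N=0 Z=0
-- IRQ taken; context saved, return-PC = 5 --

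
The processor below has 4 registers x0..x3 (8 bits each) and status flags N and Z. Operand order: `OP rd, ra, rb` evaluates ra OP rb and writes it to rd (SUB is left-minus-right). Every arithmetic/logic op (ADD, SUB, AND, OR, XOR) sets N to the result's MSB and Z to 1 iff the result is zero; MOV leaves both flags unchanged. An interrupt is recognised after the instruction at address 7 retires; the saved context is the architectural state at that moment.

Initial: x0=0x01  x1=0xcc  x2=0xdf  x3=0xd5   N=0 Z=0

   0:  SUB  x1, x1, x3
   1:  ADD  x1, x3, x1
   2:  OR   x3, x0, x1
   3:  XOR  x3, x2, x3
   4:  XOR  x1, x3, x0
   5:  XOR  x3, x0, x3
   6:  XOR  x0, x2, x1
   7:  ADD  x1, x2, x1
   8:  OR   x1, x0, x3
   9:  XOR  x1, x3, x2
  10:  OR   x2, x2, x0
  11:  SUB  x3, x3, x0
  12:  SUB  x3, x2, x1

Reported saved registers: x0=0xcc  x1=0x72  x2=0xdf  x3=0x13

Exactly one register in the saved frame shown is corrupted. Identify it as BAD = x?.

BAD = x1

after  0: x0=0x01 x1=0xf7 x2=0xdf x3=0xd5  N=1 Z=0
after  1: x0=0x01 x1=0xcc x2=0xdf x3=0xd5  N=1 Z=0
after  2: x0=0x01 x1=0xcc x2=0xdf x3=0xcd  N=1 Z=0
after  3: x0=0x01 x1=0xcc x2=0xdf x3=0x12  N=0 Z=0
after  4: x0=0x01 x1=0x13 x2=0xdf x3=0x12  N=0 Z=0
after  5: x0=0x01 x1=0x13 x2=0xdf x3=0x13  N=0 Z=0
after  6: x0=0xcc x1=0x13 x2=0xdf x3=0x13  N=1 Z=0
after  7: x0=0xcc x1=0xf2 x2=0xdf x3=0x13  N=1 Z=0
-- IRQ taken; context saved, return-PC = 8 --
mismatch: x1: reported 0x72 vs actual 0xf2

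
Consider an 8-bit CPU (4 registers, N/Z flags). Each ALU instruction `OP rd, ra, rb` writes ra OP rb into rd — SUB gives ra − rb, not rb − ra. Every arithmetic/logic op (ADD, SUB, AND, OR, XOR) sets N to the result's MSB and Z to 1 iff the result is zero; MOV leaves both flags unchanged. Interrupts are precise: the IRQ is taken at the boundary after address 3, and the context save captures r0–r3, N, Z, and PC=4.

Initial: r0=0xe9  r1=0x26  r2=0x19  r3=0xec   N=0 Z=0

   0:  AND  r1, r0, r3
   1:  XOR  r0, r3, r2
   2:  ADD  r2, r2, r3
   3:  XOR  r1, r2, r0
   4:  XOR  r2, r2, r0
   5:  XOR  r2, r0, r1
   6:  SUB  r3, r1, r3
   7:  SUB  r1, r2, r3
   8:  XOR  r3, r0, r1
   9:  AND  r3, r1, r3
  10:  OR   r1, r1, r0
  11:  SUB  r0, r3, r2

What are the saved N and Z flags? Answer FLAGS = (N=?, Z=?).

after  0: r0=0xe9 r1=0xe8 r2=0x19 r3=0xec  N=1 Z=0
after  1: r0=0xf5 r1=0xe8 r2=0x19 r3=0xec  N=1 Z=0
after  2: r0=0xf5 r1=0xe8 r2=0x05 r3=0xec  N=0 Z=0
after  3: r0=0xf5 r1=0xf0 r2=0x05 r3=0xec  N=1 Z=0
-- IRQ taken; context saved, return-PC = 4 --

FLAGS = (N=1, Z=0)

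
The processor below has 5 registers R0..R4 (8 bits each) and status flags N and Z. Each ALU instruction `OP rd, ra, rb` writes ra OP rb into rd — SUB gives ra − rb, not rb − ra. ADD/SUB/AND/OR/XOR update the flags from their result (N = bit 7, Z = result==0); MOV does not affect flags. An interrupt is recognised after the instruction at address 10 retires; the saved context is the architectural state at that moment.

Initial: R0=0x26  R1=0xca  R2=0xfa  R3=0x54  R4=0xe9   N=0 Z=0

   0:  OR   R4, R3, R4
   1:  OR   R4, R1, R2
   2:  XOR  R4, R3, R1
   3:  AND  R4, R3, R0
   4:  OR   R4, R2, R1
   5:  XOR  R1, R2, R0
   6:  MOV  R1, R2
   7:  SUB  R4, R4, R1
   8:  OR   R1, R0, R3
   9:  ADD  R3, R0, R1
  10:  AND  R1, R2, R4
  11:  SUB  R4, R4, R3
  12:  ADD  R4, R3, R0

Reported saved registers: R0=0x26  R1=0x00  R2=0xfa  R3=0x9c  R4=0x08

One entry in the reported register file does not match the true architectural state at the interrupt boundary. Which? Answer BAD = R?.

BAD = R4

after  0: R0=0x26 R1=0xca R2=0xfa R3=0x54 R4=0xfd  N=1 Z=0
after  1: R0=0x26 R1=0xca R2=0xfa R3=0x54 R4=0xfa  N=1 Z=0
after  2: R0=0x26 R1=0xca R2=0xfa R3=0x54 R4=0x9e  N=1 Z=0
after  3: R0=0x26 R1=0xca R2=0xfa R3=0x54 R4=0x04  N=0 Z=0
after  4: R0=0x26 R1=0xca R2=0xfa R3=0x54 R4=0xfa  N=1 Z=0
after  5: R0=0x26 R1=0xdc R2=0xfa R3=0x54 R4=0xfa  N=1 Z=0
after  6: R0=0x26 R1=0xfa R2=0xfa R3=0x54 R4=0xfa  N=1 Z=0
after  7: R0=0x26 R1=0xfa R2=0xfa R3=0x54 R4=0x00  N=0 Z=1
after  8: R0=0x26 R1=0x76 R2=0xfa R3=0x54 R4=0x00  N=0 Z=0
after  9: R0=0x26 R1=0x76 R2=0xfa R3=0x9c R4=0x00  N=1 Z=0
after 10: R0=0x26 R1=0x00 R2=0xfa R3=0x9c R4=0x00  N=0 Z=1
-- IRQ taken; context saved, return-PC = 11 --
mismatch: R4: reported 0x08 vs actual 0x00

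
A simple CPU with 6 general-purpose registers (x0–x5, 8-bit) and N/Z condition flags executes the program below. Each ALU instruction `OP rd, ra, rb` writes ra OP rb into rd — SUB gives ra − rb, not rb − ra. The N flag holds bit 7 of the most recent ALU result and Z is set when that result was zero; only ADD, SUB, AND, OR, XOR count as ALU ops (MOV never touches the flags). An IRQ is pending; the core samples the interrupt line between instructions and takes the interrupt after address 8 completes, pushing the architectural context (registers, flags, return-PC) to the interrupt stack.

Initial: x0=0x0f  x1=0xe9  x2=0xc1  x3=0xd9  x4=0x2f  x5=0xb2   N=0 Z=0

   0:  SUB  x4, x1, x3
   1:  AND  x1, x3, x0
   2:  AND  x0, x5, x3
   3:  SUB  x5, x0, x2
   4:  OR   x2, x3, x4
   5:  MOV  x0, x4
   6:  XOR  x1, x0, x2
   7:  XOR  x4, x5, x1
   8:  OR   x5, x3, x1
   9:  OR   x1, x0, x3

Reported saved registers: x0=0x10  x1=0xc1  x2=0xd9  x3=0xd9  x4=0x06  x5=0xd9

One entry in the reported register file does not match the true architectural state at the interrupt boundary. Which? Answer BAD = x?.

after  0: x0=0x0f x1=0xe9 x2=0xc1 x3=0xd9 x4=0x10 x5=0xb2  N=0 Z=0
after  1: x0=0x0f x1=0x09 x2=0xc1 x3=0xd9 x4=0x10 x5=0xb2  N=0 Z=0
after  2: x0=0x90 x1=0x09 x2=0xc1 x3=0xd9 x4=0x10 x5=0xb2  N=1 Z=0
after  3: x0=0x90 x1=0x09 x2=0xc1 x3=0xd9 x4=0x10 x5=0xcf  N=1 Z=0
after  4: x0=0x90 x1=0x09 x2=0xd9 x3=0xd9 x4=0x10 x5=0xcf  N=1 Z=0
after  5: x0=0x10 x1=0x09 x2=0xd9 x3=0xd9 x4=0x10 x5=0xcf  N=1 Z=0
after  6: x0=0x10 x1=0xc9 x2=0xd9 x3=0xd9 x4=0x10 x5=0xcf  N=1 Z=0
after  7: x0=0x10 x1=0xc9 x2=0xd9 x3=0xd9 x4=0x06 x5=0xcf  N=0 Z=0
after  8: x0=0x10 x1=0xc9 x2=0xd9 x3=0xd9 x4=0x06 x5=0xd9  N=1 Z=0
-- IRQ taken; context saved, return-PC = 9 --
mismatch: x1: reported 0xc1 vs actual 0xc9

BAD = x1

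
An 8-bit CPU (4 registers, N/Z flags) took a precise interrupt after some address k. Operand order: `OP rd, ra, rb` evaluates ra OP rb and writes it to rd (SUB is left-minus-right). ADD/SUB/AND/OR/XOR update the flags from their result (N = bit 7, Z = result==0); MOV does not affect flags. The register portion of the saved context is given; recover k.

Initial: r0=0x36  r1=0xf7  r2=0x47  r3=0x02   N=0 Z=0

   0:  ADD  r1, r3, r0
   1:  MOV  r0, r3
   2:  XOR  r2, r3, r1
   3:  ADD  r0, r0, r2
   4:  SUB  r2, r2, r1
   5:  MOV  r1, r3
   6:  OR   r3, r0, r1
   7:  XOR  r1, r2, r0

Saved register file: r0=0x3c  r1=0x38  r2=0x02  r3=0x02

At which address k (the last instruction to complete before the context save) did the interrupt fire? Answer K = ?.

after  0: r0=0x36 r1=0x38 r2=0x47 r3=0x02  N=0 Z=0
after  1: r0=0x02 r1=0x38 r2=0x47 r3=0x02  N=0 Z=0
after  2: r0=0x02 r1=0x38 r2=0x3a r3=0x02  N=0 Z=0
after  3: r0=0x3c r1=0x38 r2=0x3a r3=0x02  N=0 Z=0
after  4: r0=0x3c r1=0x38 r2=0x02 r3=0x02  N=0 Z=0
-- IRQ taken; context saved, return-PC = 5 --

K = 4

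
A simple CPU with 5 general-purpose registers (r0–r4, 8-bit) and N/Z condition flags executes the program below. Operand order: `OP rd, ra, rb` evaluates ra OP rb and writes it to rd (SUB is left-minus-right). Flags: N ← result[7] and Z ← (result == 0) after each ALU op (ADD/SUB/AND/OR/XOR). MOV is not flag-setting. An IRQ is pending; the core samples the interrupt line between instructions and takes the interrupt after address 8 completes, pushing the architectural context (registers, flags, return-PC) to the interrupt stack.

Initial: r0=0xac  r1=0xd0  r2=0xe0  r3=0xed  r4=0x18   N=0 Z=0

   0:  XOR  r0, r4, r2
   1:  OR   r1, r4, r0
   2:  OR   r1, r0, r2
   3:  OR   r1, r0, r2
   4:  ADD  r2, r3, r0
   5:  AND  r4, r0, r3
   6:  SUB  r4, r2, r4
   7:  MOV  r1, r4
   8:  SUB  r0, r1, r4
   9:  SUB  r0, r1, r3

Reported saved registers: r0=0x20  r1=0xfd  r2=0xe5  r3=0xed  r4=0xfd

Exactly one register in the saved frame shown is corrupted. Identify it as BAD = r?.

after  0: r0=0xf8 r1=0xd0 r2=0xe0 r3=0xed r4=0x18  N=1 Z=0
after  1: r0=0xf8 r1=0xf8 r2=0xe0 r3=0xed r4=0x18  N=1 Z=0
after  2: r0=0xf8 r1=0xf8 r2=0xe0 r3=0xed r4=0x18  N=1 Z=0
after  3: r0=0xf8 r1=0xf8 r2=0xe0 r3=0xed r4=0x18  N=1 Z=0
after  4: r0=0xf8 r1=0xf8 r2=0xe5 r3=0xed r4=0x18  N=1 Z=0
after  5: r0=0xf8 r1=0xf8 r2=0xe5 r3=0xed r4=0xe8  N=1 Z=0
after  6: r0=0xf8 r1=0xf8 r2=0xe5 r3=0xed r4=0xfd  N=1 Z=0
after  7: r0=0xf8 r1=0xfd r2=0xe5 r3=0xed r4=0xfd  N=1 Z=0
after  8: r0=0x00 r1=0xfd r2=0xe5 r3=0xed r4=0xfd  N=0 Z=1
-- IRQ taken; context saved, return-PC = 9 --
mismatch: r0: reported 0x20 vs actual 0x00

BAD = r0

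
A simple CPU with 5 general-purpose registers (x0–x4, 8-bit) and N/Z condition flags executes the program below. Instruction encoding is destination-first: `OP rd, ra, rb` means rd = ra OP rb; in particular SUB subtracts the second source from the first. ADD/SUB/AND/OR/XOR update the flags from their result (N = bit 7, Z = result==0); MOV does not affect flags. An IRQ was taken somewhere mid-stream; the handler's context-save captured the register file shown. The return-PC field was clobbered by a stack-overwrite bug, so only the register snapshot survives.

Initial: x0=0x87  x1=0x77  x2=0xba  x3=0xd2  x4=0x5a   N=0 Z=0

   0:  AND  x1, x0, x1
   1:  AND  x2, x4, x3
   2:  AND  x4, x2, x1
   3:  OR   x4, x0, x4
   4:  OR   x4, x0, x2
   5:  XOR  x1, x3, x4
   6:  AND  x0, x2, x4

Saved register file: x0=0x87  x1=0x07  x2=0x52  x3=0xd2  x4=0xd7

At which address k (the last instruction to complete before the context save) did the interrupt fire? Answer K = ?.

after  0: x0=0x87 x1=0x07 x2=0xba x3=0xd2 x4=0x5a  N=0 Z=0
after  1: x0=0x87 x1=0x07 x2=0x52 x3=0xd2 x4=0x5a  N=0 Z=0
after  2: x0=0x87 x1=0x07 x2=0x52 x3=0xd2 x4=0x02  N=0 Z=0
after  3: x0=0x87 x1=0x07 x2=0x52 x3=0xd2 x4=0x87  N=1 Z=0
after  4: x0=0x87 x1=0x07 x2=0x52 x3=0xd2 x4=0xd7  N=1 Z=0
-- IRQ taken; context saved, return-PC = 5 --

K = 4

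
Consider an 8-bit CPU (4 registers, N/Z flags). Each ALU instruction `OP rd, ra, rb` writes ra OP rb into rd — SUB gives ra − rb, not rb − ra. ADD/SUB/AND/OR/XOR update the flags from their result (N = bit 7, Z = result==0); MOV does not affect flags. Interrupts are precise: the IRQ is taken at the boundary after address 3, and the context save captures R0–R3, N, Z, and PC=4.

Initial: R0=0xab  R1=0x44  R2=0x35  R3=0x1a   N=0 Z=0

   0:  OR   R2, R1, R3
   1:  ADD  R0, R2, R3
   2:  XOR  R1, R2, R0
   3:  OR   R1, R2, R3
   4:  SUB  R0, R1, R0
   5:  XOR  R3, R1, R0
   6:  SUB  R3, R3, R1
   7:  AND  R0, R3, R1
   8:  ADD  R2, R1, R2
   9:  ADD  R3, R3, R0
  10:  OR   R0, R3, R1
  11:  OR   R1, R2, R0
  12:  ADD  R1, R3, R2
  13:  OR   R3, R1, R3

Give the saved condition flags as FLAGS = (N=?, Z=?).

after  0: R0=0xab R1=0x44 R2=0x5e R3=0x1a  N=0 Z=0
after  1: R0=0x78 R1=0x44 R2=0x5e R3=0x1a  N=0 Z=0
after  2: R0=0x78 R1=0x26 R2=0x5e R3=0x1a  N=0 Z=0
after  3: R0=0x78 R1=0x5e R2=0x5e R3=0x1a  N=0 Z=0
-- IRQ taken; context saved, return-PC = 4 --

FLAGS = (N=0, Z=0)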